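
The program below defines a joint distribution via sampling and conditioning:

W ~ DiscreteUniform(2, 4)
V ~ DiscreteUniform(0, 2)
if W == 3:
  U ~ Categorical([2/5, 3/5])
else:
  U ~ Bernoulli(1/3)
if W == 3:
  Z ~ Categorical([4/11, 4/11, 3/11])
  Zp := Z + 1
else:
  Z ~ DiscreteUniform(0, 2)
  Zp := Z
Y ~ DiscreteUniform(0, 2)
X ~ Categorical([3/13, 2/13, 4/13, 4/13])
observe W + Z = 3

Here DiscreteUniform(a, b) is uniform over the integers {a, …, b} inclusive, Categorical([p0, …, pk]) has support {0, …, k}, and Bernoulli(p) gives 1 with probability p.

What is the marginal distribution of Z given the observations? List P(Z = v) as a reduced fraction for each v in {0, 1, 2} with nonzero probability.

P(Z=0) = 12/23, P(Z=1) = 11/23

Enumerate traces; 144 have nonzero weight after conditioning:
  (W=2, V=0, U=0, Z=1, Y=0, X=0) weight 2/1053
  (W=2, V=0, U=0, Z=1, Y=0, X=1) weight 4/3159
  (W=2, V=0, U=0, Z=1, Y=0, X=2) weight 8/3159
  (W=2, V=0, U=0, Z=1, Y=0, X=3) weight 8/3159
  (W=2, V=0, U=0, Z=1, Y=1, X=0) weight 2/1053
  (W=2, V=0, U=0, Z=1, Y=1, X=1) weight 4/3159
  (W=2, V=0, U=0, Z=1, Y=1, X=2) weight 8/3159
  (W=2, V=0, U=0, Z=1, Y=1, X=3) weight 8/3159
  (W=3, V=0, U=0, Z=0, Y=0, X=0) weight 8/6435
  … 135 more
Group by Z:
  weight(Z=0) = 4/33
  weight(Z=1) = 1/9
Total weight = 4/33 + 1/9 = 23/99
P(Z=0 | obs) = 4/33 / 23/99 = 12/23
P(Z=1 | obs) = 1/9 / 23/99 = 11/23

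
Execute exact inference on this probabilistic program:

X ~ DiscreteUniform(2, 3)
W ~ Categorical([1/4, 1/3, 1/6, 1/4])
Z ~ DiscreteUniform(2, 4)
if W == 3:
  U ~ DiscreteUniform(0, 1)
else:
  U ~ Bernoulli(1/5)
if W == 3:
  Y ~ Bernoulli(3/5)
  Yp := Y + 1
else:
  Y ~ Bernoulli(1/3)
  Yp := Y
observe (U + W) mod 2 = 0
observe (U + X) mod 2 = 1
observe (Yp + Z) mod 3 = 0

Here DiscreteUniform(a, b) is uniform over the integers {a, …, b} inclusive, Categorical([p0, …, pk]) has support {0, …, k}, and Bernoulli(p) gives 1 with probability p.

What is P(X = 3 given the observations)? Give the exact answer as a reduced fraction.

Enumerate traces; 8 have nonzero weight after conditioning:
  (X=2, W=1, Z=2, U=1, Y=1) weight 1/270
  (X=2, W=1, Z=3, U=1, Y=0) weight 1/135
  (X=2, W=3, Z=2, U=1, Y=0) weight 1/120
  (X=2, W=3, Z=4, U=1, Y=1) weight 1/80
  (X=3, W=0, Z=2, U=0, Y=1) weight 1/90
  (X=3, W=0, Z=3, U=0, Y=0) weight 1/45
  (X=3, W=2, Z=2, U=0, Y=1) weight 1/135
  (X=3, W=2, Z=3, U=0, Y=0) weight 2/135
Group by X:
  weight(X=2) = 23/720
  weight(X=3) = 1/18
Total weight = 23/720 + 1/18 = 7/80
P(X=2 | obs) = 23/720 / 7/80 = 23/63
P(X=3 | obs) = 1/18 / 7/80 = 40/63

P(X = 3 | obs) = 40/63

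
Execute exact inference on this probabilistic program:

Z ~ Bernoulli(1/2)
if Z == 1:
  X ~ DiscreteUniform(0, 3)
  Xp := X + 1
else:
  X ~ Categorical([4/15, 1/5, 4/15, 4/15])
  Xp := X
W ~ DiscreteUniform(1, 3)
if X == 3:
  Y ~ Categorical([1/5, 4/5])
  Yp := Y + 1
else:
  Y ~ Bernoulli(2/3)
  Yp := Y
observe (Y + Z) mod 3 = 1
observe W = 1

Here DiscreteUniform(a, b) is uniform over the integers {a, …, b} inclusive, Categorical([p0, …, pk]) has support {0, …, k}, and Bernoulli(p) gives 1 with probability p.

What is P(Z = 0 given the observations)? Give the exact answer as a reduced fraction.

Enumerate traces; 8 have nonzero weight after conditioning:
  (Z=0, X=0, W=1, Y=1) weight 4/135
  (Z=0, X=1, W=1, Y=1) weight 1/45
  (Z=0, X=2, W=1, Y=1) weight 4/135
  (Z=0, X=3, W=1, Y=1) weight 8/225
  (Z=1, X=0, W=1, Y=0) weight 1/72
  (Z=1, X=1, W=1, Y=0) weight 1/72
  (Z=1, X=2, W=1, Y=0) weight 1/72
  (Z=1, X=3, W=1, Y=0) weight 1/120
Group by Z:
  weight(Z=0) = 79/675
  weight(Z=1) = 1/20
Total weight = 79/675 + 1/20 = 451/2700
P(Z=0 | obs) = 79/675 / 451/2700 = 316/451
P(Z=1 | obs) = 1/20 / 451/2700 = 135/451

P(Z = 0 | obs) = 316/451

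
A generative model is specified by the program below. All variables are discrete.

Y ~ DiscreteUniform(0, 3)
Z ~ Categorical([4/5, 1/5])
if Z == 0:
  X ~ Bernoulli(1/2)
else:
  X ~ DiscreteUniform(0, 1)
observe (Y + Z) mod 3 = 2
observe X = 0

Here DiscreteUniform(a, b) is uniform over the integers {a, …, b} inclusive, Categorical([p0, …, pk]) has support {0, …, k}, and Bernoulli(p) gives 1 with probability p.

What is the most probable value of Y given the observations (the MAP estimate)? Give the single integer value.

Enumerate traces; 2 have nonzero weight after conditioning:
  (Y=1, Z=1, X=0) weight 1/40
  (Y=2, Z=0, X=0) weight 1/10
Group by Y:
  weight(Y=1) = 1/40
  weight(Y=2) = 1/10
Total weight = 1/40 + 1/10 = 1/8
P(Y=1 | obs) = 1/40 / 1/8 = 1/5
P(Y=2 | obs) = 1/10 / 1/8 = 4/5
argmax = 2

argmax_v P(Y = v | obs) = 2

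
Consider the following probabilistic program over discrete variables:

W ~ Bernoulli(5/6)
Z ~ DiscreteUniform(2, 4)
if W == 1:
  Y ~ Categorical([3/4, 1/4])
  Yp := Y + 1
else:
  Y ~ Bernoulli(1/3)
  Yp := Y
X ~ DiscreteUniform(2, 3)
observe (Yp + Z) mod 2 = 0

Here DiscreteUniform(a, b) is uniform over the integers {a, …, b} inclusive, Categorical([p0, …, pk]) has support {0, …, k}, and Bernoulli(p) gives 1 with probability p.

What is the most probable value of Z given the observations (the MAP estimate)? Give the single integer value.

argmax_v P(Z = v | obs) = 3

Enumerate traces; 12 have nonzero weight after conditioning:
  (W=0, Z=2, Y=0, X=2) weight 1/54
  (W=0, Z=2, Y=0, X=3) weight 1/54
  (W=0, Z=3, Y=1, X=2) weight 1/108
  (W=0, Z=3, Y=1, X=3) weight 1/108
  (W=0, Z=4, Y=0, X=2) weight 1/54
  (W=0, Z=4, Y=0, X=3) weight 1/54
  (W=1, Z=2, Y=1, X=2) weight 5/144
  (W=1, Z=2, Y=1, X=3) weight 5/144
  … 4 more
Group by Z:
  weight(Z=2) = 23/216
  weight(Z=3) = 49/216
  weight(Z=4) = 23/216
Total weight = 23/216 + 49/216 + 23/216 = 95/216
P(Z=2 | obs) = 23/216 / 95/216 = 23/95
P(Z=3 | obs) = 49/216 / 95/216 = 49/95
P(Z=4 | obs) = 23/216 / 95/216 = 23/95
argmax = 3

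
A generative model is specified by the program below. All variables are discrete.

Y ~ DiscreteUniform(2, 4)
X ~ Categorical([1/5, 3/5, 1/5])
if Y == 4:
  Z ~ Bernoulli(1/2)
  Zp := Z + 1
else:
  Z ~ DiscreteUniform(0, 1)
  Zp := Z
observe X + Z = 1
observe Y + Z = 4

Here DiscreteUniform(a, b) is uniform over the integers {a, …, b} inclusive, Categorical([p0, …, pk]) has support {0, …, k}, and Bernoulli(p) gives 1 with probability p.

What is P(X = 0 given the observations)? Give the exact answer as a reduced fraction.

P(X = 0 | obs) = 1/4

Enumerate traces; 2 have nonzero weight after conditioning:
  (Y=3, X=0, Z=1) weight 1/30
  (Y=4, X=1, Z=0) weight 1/10
Group by X:
  weight(X=0) = 1/30
  weight(X=1) = 1/10
Total weight = 1/30 + 1/10 = 2/15
P(X=0 | obs) = 1/30 / 2/15 = 1/4
P(X=1 | obs) = 1/10 / 2/15 = 3/4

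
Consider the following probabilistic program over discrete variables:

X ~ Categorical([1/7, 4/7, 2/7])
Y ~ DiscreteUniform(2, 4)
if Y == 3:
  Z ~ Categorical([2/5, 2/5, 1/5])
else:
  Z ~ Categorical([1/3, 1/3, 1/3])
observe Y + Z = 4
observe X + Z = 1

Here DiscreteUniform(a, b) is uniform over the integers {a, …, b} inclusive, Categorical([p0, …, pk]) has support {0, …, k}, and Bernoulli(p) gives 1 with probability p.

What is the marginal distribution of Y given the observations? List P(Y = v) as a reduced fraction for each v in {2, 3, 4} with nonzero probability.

P(Y=3) = 3/13, P(Y=4) = 10/13

Enumerate traces; 2 have nonzero weight after conditioning:
  (X=0, Y=3, Z=1) weight 2/105
  (X=1, Y=4, Z=0) weight 4/63
Group by Y:
  weight(Y=3) = 2/105
  weight(Y=4) = 4/63
Total weight = 2/105 + 4/63 = 26/315
P(Y=3 | obs) = 2/105 / 26/315 = 3/13
P(Y=4 | obs) = 4/63 / 26/315 = 10/13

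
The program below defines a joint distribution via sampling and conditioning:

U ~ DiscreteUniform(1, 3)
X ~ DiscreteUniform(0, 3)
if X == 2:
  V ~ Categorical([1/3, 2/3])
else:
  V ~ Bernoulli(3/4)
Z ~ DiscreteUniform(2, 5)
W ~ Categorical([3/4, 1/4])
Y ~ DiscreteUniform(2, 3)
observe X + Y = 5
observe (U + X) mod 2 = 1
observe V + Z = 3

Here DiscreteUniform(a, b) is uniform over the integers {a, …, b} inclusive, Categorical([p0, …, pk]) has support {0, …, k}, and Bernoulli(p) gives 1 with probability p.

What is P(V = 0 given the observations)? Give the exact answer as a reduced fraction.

Enumerate traces; 12 have nonzero weight after conditioning:
  (U=1, X=2, V=0, Z=3, W=0, Y=3) weight 1/384
  (U=1, X=2, V=0, Z=3, W=1, Y=3) weight 1/1152
  (U=1, X=2, V=1, Z=2, W=0, Y=3) weight 1/192
  (U=1, X=2, V=1, Z=2, W=1, Y=3) weight 1/576
  (U=2, X=3, V=0, Z=3, W=0, Y=2) weight 1/512
  (U=2, X=3, V=0, Z=3, W=1, Y=2) weight 1/1536
  (U=2, X=3, V=1, Z=2, W=0, Y=2) weight 3/512
  (U=2, X=3, V=1, Z=2, W=1, Y=2) weight 1/512
  … 4 more
Group by V:
  weight(V=0) = 11/1152
  weight(V=1) = 25/1152
Total weight = 11/1152 + 25/1152 = 1/32
P(V=0 | obs) = 11/1152 / 1/32 = 11/36
P(V=1 | obs) = 25/1152 / 1/32 = 25/36

P(V = 0 | obs) = 11/36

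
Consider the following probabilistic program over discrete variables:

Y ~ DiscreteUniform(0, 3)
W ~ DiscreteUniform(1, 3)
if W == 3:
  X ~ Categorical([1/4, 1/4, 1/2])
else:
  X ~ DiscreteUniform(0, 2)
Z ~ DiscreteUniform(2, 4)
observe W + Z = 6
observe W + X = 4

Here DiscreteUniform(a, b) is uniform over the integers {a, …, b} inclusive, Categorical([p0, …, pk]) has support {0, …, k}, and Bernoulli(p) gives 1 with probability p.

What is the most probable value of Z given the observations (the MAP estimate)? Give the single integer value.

Enumerate traces; 8 have nonzero weight after conditioning:
  (Y=0, W=2, X=2, Z=4) weight 1/108
  (Y=0, W=3, X=1, Z=3) weight 1/144
  (Y=1, W=2, X=2, Z=4) weight 1/108
  (Y=1, W=3, X=1, Z=3) weight 1/144
  (Y=2, W=2, X=2, Z=4) weight 1/108
  (Y=2, W=3, X=1, Z=3) weight 1/144
  (Y=3, W=2, X=2, Z=4) weight 1/108
  (Y=3, W=3, X=1, Z=3) weight 1/144
Group by Z:
  weight(Z=3) = 1/36
  weight(Z=4) = 1/27
Total weight = 1/36 + 1/27 = 7/108
P(Z=3 | obs) = 1/36 / 7/108 = 3/7
P(Z=4 | obs) = 1/27 / 7/108 = 4/7
argmax = 4

argmax_v P(Z = v | obs) = 4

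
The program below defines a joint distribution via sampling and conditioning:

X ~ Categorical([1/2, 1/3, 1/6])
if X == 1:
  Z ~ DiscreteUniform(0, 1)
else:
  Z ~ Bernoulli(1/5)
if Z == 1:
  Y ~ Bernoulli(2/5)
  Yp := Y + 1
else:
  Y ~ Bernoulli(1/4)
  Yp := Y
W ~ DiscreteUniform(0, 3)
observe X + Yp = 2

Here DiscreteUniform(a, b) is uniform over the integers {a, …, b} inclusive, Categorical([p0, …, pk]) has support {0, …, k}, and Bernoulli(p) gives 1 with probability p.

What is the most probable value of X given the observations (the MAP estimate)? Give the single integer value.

Enumerate traces; 16 have nonzero weight after conditioning:
  (X=0, Z=1, Y=1, W=0) weight 1/100
  (X=0, Z=1, Y=1, W=1) weight 1/100
  (X=0, Z=1, Y=1, W=2) weight 1/100
  (X=0, Z=1, Y=1, W=3) weight 1/100
  (X=1, Z=0, Y=1, W=0) weight 1/96
  (X=1, Z=0, Y=1, W=1) weight 1/96
  (X=1, Z=0, Y=1, W=2) weight 1/96
  (X=1, Z=0, Y=1, W=3) weight 1/96
  (X=2, Z=0, Y=0, W=0) weight 1/40
  … 7 more
Group by X:
  weight(X=0) = 1/25
  weight(X=1) = 17/120
  weight(X=2) = 1/10
Total weight = 1/25 + 17/120 + 1/10 = 169/600
P(X=0 | obs) = 1/25 / 169/600 = 24/169
P(X=1 | obs) = 17/120 / 169/600 = 85/169
P(X=2 | obs) = 1/10 / 169/600 = 60/169
argmax = 1

argmax_v P(X = v | obs) = 1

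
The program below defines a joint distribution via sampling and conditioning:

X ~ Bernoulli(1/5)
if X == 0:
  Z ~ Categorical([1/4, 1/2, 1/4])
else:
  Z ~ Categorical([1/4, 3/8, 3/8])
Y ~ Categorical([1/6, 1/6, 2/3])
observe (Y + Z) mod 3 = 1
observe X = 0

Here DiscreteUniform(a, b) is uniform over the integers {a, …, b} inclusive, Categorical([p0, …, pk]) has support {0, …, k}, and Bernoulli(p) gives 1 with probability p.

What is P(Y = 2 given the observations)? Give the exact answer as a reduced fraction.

P(Y = 2 | obs) = 4/7

Enumerate traces; 3 have nonzero weight after conditioning:
  (X=0, Z=0, Y=1) weight 1/30
  (X=0, Z=1, Y=0) weight 1/15
  (X=0, Z=2, Y=2) weight 2/15
Group by Y:
  weight(Y=0) = 1/15
  weight(Y=1) = 1/30
  weight(Y=2) = 2/15
Total weight = 1/15 + 1/30 + 2/15 = 7/30
P(Y=0 | obs) = 1/15 / 7/30 = 2/7
P(Y=1 | obs) = 1/30 / 7/30 = 1/7
P(Y=2 | obs) = 2/15 / 7/30 = 4/7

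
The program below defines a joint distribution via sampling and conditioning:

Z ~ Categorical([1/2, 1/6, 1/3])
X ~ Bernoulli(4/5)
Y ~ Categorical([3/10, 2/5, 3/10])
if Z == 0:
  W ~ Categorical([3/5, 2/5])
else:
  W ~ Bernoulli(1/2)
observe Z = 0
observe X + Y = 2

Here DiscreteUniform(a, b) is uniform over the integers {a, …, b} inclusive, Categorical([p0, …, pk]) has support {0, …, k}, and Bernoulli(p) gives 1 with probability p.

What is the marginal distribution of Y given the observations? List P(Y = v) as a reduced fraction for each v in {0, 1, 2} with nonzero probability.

P(Y=1) = 16/19, P(Y=2) = 3/19

Enumerate traces; 4 have nonzero weight after conditioning:
  (Z=0, X=0, Y=2, W=0) weight 9/500
  (Z=0, X=0, Y=2, W=1) weight 3/250
  (Z=0, X=1, Y=1, W=0) weight 12/125
  (Z=0, X=1, Y=1, W=1) weight 8/125
Group by Y:
  weight(Y=1) = 4/25
  weight(Y=2) = 3/100
Total weight = 4/25 + 3/100 = 19/100
P(Y=1 | obs) = 4/25 / 19/100 = 16/19
P(Y=2 | obs) = 3/100 / 19/100 = 3/19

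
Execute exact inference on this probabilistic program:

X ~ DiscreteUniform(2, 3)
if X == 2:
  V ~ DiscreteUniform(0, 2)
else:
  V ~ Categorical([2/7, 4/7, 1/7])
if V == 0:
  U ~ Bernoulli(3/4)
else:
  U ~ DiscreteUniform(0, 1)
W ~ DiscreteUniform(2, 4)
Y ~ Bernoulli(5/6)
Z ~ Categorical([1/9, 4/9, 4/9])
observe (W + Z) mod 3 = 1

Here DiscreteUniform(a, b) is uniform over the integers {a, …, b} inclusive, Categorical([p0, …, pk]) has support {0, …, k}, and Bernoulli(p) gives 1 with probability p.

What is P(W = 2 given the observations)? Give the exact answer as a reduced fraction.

P(W = 2 | obs) = 4/9

Enumerate traces; 72 have nonzero weight after conditioning:
  (X=2, V=0, U=0, W=2, Y=0, Z=2) weight 1/972
  (X=2, V=0, U=0, W=2, Y=1, Z=2) weight 5/972
  (X=2, V=0, U=0, W=3, Y=0, Z=1) weight 1/972
  (X=2, V=0, U=0, W=3, Y=1, Z=1) weight 5/972
  (X=2, V=0, U=0, W=4, Y=0, Z=0) weight 1/3888
  (X=2, V=0, U=0, W=4, Y=1, Z=0) weight 5/3888
  (X=2, V=0, U=1, W=2, Y=0, Z=2) weight 1/324
  (X=2, V=0, U=1, W=2, Y=1, Z=2) weight 5/324
  … 64 more
Group by W:
  weight(W=2) = 4/27
  weight(W=3) = 4/27
  weight(W=4) = 1/27
Total weight = 4/27 + 4/27 + 1/27 = 1/3
P(W=2 | obs) = 4/27 / 1/3 = 4/9
P(W=3 | obs) = 4/27 / 1/3 = 4/9
P(W=4 | obs) = 1/27 / 1/3 = 1/9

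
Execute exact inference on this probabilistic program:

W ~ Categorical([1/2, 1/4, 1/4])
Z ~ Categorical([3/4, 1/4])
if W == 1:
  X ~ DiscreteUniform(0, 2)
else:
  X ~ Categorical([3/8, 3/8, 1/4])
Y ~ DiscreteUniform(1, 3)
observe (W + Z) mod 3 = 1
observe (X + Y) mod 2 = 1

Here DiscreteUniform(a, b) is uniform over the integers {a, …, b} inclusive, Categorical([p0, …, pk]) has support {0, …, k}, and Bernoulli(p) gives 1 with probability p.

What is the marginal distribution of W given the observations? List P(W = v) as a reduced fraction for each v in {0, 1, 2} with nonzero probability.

Enumerate traces; 10 have nonzero weight after conditioning:
  (W=0, Z=1, X=0, Y=1) weight 1/64
  (W=0, Z=1, X=0, Y=3) weight 1/64
  (W=0, Z=1, X=1, Y=2) weight 1/64
  (W=0, Z=1, X=2, Y=1) weight 1/96
  (W=0, Z=1, X=2, Y=3) weight 1/96
  (W=1, Z=0, X=0, Y=1) weight 1/48
  (W=1, Z=0, X=0, Y=3) weight 1/48
  (W=1, Z=0, X=1, Y=2) weight 1/48
  … 2 more
Group by W:
  weight(W=0) = 13/192
  weight(W=1) = 5/48
Total weight = 13/192 + 5/48 = 11/64
P(W=0 | obs) = 13/192 / 11/64 = 13/33
P(W=1 | obs) = 5/48 / 11/64 = 20/33

P(W=0) = 13/33, P(W=1) = 20/33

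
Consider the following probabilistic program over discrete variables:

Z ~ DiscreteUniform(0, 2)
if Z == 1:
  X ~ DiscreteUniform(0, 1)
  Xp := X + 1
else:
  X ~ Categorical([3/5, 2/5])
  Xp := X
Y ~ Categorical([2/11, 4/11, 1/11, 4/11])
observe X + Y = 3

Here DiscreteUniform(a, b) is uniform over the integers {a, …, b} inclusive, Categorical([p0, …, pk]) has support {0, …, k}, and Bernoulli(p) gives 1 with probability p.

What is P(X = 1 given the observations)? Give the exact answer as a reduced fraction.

Enumerate traces; 6 have nonzero weight after conditioning:
  (Z=0, X=0, Y=3) weight 4/55
  (Z=0, X=1, Y=2) weight 2/165
  (Z=1, X=0, Y=3) weight 2/33
  (Z=1, X=1, Y=2) weight 1/66
  (Z=2, X=0, Y=3) weight 4/55
  (Z=2, X=1, Y=2) weight 2/165
Group by X:
  weight(X=0) = 34/165
  weight(X=1) = 13/330
Total weight = 34/165 + 13/330 = 27/110
P(X=0 | obs) = 34/165 / 27/110 = 68/81
P(X=1 | obs) = 13/330 / 27/110 = 13/81

P(X = 1 | obs) = 13/81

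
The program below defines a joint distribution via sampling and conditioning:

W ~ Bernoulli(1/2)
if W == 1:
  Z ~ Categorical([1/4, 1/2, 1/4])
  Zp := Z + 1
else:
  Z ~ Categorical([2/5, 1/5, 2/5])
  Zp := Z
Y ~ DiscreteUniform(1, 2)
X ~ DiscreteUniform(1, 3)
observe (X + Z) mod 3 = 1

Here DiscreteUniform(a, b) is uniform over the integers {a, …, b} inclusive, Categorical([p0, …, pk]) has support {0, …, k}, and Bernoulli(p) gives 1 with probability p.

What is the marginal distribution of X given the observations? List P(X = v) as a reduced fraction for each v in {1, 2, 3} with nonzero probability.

Enumerate traces; 12 have nonzero weight after conditioning:
  (W=0, Z=0, Y=1, X=1) weight 1/30
  (W=0, Z=0, Y=2, X=1) weight 1/30
  (W=0, Z=1, Y=1, X=3) weight 1/60
  (W=0, Z=1, Y=2, X=3) weight 1/60
  (W=0, Z=2, Y=1, X=2) weight 1/30
  (W=0, Z=2, Y=2, X=2) weight 1/30
  (W=1, Z=0, Y=1, X=1) weight 1/48
  (W=1, Z=0, Y=2, X=1) weight 1/48
  … 4 more
Group by X:
  weight(X=1) = 13/120
  weight(X=2) = 13/120
  weight(X=3) = 7/60
Total weight = 13/120 + 13/120 + 7/60 = 1/3
P(X=1 | obs) = 13/120 / 1/3 = 13/40
P(X=2 | obs) = 13/120 / 1/3 = 13/40
P(X=3 | obs) = 7/60 / 1/3 = 7/20

P(X=1) = 13/40, P(X=2) = 13/40, P(X=3) = 7/20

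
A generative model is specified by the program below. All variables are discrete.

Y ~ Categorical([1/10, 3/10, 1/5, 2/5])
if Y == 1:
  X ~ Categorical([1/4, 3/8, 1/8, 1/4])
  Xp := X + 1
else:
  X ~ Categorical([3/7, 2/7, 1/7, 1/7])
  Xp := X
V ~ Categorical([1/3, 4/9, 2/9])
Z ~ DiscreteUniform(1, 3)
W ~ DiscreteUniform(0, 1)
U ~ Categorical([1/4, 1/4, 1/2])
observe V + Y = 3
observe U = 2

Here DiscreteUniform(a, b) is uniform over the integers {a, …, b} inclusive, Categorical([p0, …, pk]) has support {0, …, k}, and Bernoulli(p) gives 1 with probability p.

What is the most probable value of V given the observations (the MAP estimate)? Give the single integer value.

Enumerate traces; 72 have nonzero weight after conditioning:
  (Y=1, X=0, V=2, Z=1, W=0, U=2) weight 1/720
  (Y=1, X=0, V=2, Z=1, W=1, U=2) weight 1/720
  (Y=1, X=0, V=2, Z=2, W=0, U=2) weight 1/720
  (Y=1, X=0, V=2, Z=2, W=1, U=2) weight 1/720
  (Y=1, X=0, V=2, Z=3, W=0, U=2) weight 1/720
  (Y=1, X=0, V=2, Z=3, W=1, U=2) weight 1/720
  (Y=1, X=1, V=2, Z=1, W=0, U=2) weight 1/480
  (Y=1, X=1, V=2, Z=1, W=1, U=2) weight 1/480
  (Y=2, X=0, V=1, Z=1, W=0, U=2) weight 1/315
  (Y=3, X=0, V=0, Z=1, W=0, U=2) weight 1/210
  … 62 more
Group by V:
  weight(V=0) = 1/15
  weight(V=1) = 2/45
  weight(V=2) = 1/30
Total weight = 1/15 + 2/45 + 1/30 = 13/90
P(V=0 | obs) = 1/15 / 13/90 = 6/13
P(V=1 | obs) = 2/45 / 13/90 = 4/13
P(V=2 | obs) = 1/30 / 13/90 = 3/13
argmax = 0

argmax_v P(V = v | obs) = 0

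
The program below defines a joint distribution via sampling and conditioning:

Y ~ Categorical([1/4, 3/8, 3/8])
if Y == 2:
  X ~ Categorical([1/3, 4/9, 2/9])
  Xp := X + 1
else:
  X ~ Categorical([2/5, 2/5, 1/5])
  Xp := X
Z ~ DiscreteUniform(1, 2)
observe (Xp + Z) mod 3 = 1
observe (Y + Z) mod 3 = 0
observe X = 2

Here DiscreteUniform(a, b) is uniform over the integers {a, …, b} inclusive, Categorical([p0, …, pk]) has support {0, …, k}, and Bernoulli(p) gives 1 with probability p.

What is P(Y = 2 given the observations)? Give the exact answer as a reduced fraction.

P(Y = 2 | obs) = 10/19

Enumerate traces; 2 have nonzero weight after conditioning:
  (Y=1, X=2, Z=2) weight 3/80
  (Y=2, X=2, Z=1) weight 1/24
Group by Y:
  weight(Y=1) = 3/80
  weight(Y=2) = 1/24
Total weight = 3/80 + 1/24 = 19/240
P(Y=1 | obs) = 3/80 / 19/240 = 9/19
P(Y=2 | obs) = 1/24 / 19/240 = 10/19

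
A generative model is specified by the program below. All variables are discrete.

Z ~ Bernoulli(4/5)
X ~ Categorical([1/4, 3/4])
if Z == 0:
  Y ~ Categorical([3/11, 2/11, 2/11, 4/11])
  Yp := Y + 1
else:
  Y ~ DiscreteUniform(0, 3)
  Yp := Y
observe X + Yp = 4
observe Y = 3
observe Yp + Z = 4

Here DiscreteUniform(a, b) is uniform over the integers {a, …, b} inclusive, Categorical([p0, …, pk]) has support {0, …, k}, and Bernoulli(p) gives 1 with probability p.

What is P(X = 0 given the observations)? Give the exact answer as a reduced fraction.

P(X = 0 | obs) = 4/37

Enumerate traces; 2 have nonzero weight after conditioning:
  (Z=0, X=0, Y=3) weight 1/55
  (Z=1, X=1, Y=3) weight 3/20
Group by X:
  weight(X=0) = 1/55
  weight(X=1) = 3/20
Total weight = 1/55 + 3/20 = 37/220
P(X=0 | obs) = 1/55 / 37/220 = 4/37
P(X=1 | obs) = 3/20 / 37/220 = 33/37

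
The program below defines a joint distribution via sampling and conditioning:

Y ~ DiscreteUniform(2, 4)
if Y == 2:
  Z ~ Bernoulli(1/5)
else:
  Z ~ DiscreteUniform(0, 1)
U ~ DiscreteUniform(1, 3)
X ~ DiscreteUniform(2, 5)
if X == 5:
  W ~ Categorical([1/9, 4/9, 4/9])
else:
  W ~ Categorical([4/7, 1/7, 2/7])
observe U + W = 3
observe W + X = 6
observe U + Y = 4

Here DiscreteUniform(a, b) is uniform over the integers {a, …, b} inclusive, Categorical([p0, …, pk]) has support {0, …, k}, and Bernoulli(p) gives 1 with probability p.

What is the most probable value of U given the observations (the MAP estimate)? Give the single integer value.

Enumerate traces; 4 have nonzero weight after conditioning:
  (Y=2, Z=0, U=2, X=5, W=1) weight 4/405
  (Y=2, Z=1, U=2, X=5, W=1) weight 1/405
  (Y=3, Z=0, U=1, X=4, W=2) weight 1/252
  (Y=3, Z=1, U=1, X=4, W=2) weight 1/252
Group by U:
  weight(U=1) = 1/126
  weight(U=2) = 1/81
Total weight = 1/126 + 1/81 = 23/1134
P(U=1 | obs) = 1/126 / 23/1134 = 9/23
P(U=2 | obs) = 1/81 / 23/1134 = 14/23
argmax = 2

argmax_v P(U = v | obs) = 2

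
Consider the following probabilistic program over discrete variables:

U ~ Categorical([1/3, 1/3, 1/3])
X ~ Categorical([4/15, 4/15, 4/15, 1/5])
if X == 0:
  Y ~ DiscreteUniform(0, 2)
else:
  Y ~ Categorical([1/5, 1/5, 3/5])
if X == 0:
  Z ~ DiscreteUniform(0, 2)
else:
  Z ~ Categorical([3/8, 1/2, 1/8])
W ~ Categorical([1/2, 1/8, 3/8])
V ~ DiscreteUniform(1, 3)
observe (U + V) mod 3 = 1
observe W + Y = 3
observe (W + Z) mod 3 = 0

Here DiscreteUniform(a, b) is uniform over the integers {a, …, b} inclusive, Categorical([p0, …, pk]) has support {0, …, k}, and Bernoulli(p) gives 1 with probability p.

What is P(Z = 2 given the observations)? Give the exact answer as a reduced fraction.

Enumerate traces; 24 have nonzero weight after conditioning:
  (U=0, X=0, Y=1, Z=1, W=2, V=1) weight 1/810
  (U=0, X=0, Y=2, Z=2, W=1, V=1) weight 1/2430
  (U=0, X=1, Y=1, Z=1, W=2, V=1) weight 1/900
  (U=0, X=1, Y=2, Z=2, W=1, V=1) weight 1/3600
  (U=0, X=2, Y=1, Z=1, W=2, V=1) weight 1/900
  (U=0, X=2, Y=2, Z=2, W=1, V=1) weight 1/3600
  (U=0, X=3, Y=1, Z=1, W=2, V=1) weight 1/1200
  (U=0, X=3, Y=2, Z=2, W=1, V=1) weight 1/4800
  … 16 more
Group by Z:
  weight(Z=1) = 139/10800
  weight(Z=2) = 457/129600
Total weight = 139/10800 + 457/129600 = 85/5184
P(Z=1 | obs) = 139/10800 / 85/5184 = 1668/2125
P(Z=2 | obs) = 457/129600 / 85/5184 = 457/2125

P(Z = 2 | obs) = 457/2125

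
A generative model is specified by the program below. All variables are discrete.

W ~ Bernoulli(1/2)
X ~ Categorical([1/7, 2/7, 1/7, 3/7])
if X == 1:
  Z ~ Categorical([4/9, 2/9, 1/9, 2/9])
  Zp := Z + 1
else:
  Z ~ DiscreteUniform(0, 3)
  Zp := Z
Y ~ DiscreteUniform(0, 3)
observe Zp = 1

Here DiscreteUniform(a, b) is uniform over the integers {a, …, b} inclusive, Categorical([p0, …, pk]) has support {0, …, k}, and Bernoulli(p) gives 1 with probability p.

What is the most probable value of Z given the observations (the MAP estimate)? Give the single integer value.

argmax_v P(Z = v | obs) = 1

Enumerate traces; 32 have nonzero weight after conditioning:
  (W=0, X=0, Z=1, Y=0) weight 1/224
  (W=0, X=0, Z=1, Y=1) weight 1/224
  (W=0, X=0, Z=1, Y=2) weight 1/224
  (W=0, X=0, Z=1, Y=3) weight 1/224
  (W=0, X=1, Z=0, Y=0) weight 1/63
  (W=0, X=1, Z=0, Y=1) weight 1/63
  (W=0, X=1, Z=0, Y=2) weight 1/63
  (W=0, X=1, Z=0, Y=3) weight 1/63
  … 24 more
Group by Z:
  weight(Z=0) = 8/63
  weight(Z=1) = 5/28
Total weight = 8/63 + 5/28 = 11/36
P(Z=0 | obs) = 8/63 / 11/36 = 32/77
P(Z=1 | obs) = 5/28 / 11/36 = 45/77
argmax = 1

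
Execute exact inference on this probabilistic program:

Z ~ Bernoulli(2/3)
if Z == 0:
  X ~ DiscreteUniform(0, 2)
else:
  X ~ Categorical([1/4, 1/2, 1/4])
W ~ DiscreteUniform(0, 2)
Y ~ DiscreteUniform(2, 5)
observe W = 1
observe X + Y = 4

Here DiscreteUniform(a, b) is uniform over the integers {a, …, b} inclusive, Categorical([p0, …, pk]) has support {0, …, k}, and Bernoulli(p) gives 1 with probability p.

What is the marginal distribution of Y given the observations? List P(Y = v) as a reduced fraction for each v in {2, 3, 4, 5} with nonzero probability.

P(Y=2) = 5/18, P(Y=3) = 4/9, P(Y=4) = 5/18

Enumerate traces; 6 have nonzero weight after conditioning:
  (Z=0, X=0, W=1, Y=4) weight 1/108
  (Z=0, X=1, W=1, Y=3) weight 1/108
  (Z=0, X=2, W=1, Y=2) weight 1/108
  (Z=1, X=0, W=1, Y=4) weight 1/72
  (Z=1, X=1, W=1, Y=3) weight 1/36
  (Z=1, X=2, W=1, Y=2) weight 1/72
Group by Y:
  weight(Y=2) = 5/216
  weight(Y=3) = 1/27
  weight(Y=4) = 5/216
Total weight = 5/216 + 1/27 + 5/216 = 1/12
P(Y=2 | obs) = 5/216 / 1/12 = 5/18
P(Y=3 | obs) = 1/27 / 1/12 = 4/9
P(Y=4 | obs) = 5/216 / 1/12 = 5/18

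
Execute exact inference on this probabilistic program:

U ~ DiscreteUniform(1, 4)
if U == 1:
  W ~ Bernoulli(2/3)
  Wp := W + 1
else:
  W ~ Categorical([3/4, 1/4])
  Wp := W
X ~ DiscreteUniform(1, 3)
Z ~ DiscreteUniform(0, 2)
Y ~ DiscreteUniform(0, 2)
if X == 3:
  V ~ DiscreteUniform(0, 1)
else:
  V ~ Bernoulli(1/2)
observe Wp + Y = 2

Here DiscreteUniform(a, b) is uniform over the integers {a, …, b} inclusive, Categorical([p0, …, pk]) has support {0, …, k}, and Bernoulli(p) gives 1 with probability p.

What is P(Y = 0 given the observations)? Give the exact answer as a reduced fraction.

P(Y = 0 | obs) = 1/6

Enumerate traces; 144 have nonzero weight after conditioning:
  (U=1, W=0, X=1, Z=0, Y=1, V=0) weight 1/648
  (U=1, W=0, X=1, Z=0, Y=1, V=1) weight 1/648
  (U=1, W=0, X=1, Z=1, Y=1, V=0) weight 1/648
  (U=1, W=0, X=1, Z=1, Y=1, V=1) weight 1/648
  (U=1, W=0, X=1, Z=2, Y=1, V=0) weight 1/648
  (U=1, W=0, X=1, Z=2, Y=1, V=1) weight 1/648
  (U=1, W=0, X=2, Z=0, Y=1, V=0) weight 1/648
  (U=1, W=0, X=2, Z=0, Y=1, V=1) weight 1/648
  (U=1, W=1, X=1, Z=0, Y=0, V=0) weight 1/324
  (U=2, W=0, X=1, Z=0, Y=2, V=0) weight 1/288
  … 134 more
Group by Y:
  weight(Y=0) = 1/18
  weight(Y=1) = 13/144
  weight(Y=2) = 3/16
Total weight = 1/18 + 13/144 + 3/16 = 1/3
P(Y=0 | obs) = 1/18 / 1/3 = 1/6
P(Y=1 | obs) = 13/144 / 1/3 = 13/48
P(Y=2 | obs) = 3/16 / 1/3 = 9/16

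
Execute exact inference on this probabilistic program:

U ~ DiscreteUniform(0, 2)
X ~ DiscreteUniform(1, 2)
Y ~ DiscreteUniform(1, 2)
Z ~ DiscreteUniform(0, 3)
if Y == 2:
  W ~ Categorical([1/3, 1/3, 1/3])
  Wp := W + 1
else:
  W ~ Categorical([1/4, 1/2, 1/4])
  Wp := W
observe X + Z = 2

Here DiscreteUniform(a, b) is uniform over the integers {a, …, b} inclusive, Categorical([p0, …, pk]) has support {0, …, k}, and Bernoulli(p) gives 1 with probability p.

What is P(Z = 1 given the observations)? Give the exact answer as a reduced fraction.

Enumerate traces; 36 have nonzero weight after conditioning:
  (U=0, X=1, Y=1, Z=1, W=0) weight 1/192
  (U=0, X=1, Y=1, Z=1, W=1) weight 1/96
  (U=0, X=1, Y=1, Z=1, W=2) weight 1/192
  (U=0, X=1, Y=2, Z=1, W=0) weight 1/144
  (U=0, X=1, Y=2, Z=1, W=1) weight 1/144
  (U=0, X=1, Y=2, Z=1, W=2) weight 1/144
  (U=0, X=2, Y=1, Z=0, W=0) weight 1/192
  (U=0, X=2, Y=1, Z=0, W=1) weight 1/96
  … 28 more
Group by Z:
  weight(Z=0) = 1/8
  weight(Z=1) = 1/8
Total weight = 1/8 + 1/8 = 1/4
P(Z=0 | obs) = 1/8 / 1/4 = 1/2
P(Z=1 | obs) = 1/8 / 1/4 = 1/2

P(Z = 1 | obs) = 1/2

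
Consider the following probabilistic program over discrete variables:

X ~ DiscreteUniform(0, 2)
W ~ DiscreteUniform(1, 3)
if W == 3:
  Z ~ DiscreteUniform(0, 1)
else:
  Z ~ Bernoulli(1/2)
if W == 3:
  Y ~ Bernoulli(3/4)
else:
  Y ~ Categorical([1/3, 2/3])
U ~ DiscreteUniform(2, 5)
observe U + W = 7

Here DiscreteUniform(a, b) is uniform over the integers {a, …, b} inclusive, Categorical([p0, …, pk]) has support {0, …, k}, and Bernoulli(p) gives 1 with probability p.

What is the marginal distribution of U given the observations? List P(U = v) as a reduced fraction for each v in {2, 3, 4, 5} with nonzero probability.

P(U=4) = 1/2, P(U=5) = 1/2

Enumerate traces; 24 have nonzero weight after conditioning:
  (X=0, W=2, Z=0, Y=0, U=5) weight 1/216
  (X=0, W=2, Z=0, Y=1, U=5) weight 1/108
  (X=0, W=2, Z=1, Y=0, U=5) weight 1/216
  (X=0, W=2, Z=1, Y=1, U=5) weight 1/108
  (X=0, W=3, Z=0, Y=0, U=4) weight 1/288
  (X=0, W=3, Z=0, Y=1, U=4) weight 1/96
  (X=0, W=3, Z=1, Y=0, U=4) weight 1/288
  (X=0, W=3, Z=1, Y=1, U=4) weight 1/96
  … 16 more
Group by U:
  weight(U=4) = 1/12
  weight(U=5) = 1/12
Total weight = 1/12 + 1/12 = 1/6
P(U=4 | obs) = 1/12 / 1/6 = 1/2
P(U=5 | obs) = 1/12 / 1/6 = 1/2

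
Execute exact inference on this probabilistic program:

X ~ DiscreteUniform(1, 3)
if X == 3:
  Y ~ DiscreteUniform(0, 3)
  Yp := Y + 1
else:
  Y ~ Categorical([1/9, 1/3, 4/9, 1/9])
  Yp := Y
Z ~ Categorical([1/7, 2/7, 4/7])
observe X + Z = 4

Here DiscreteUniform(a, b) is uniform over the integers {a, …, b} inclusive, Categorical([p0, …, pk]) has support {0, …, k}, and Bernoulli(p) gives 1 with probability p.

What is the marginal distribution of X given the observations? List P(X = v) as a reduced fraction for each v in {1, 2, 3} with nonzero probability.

Enumerate traces; 8 have nonzero weight after conditioning:
  (X=2, Y=0, Z=2) weight 4/189
  (X=2, Y=1, Z=2) weight 4/63
  (X=2, Y=2, Z=2) weight 16/189
  (X=2, Y=3, Z=2) weight 4/189
  (X=3, Y=0, Z=1) weight 1/42
  (X=3, Y=1, Z=1) weight 1/42
  (X=3, Y=2, Z=1) weight 1/42
  (X=3, Y=3, Z=1) weight 1/42
Group by X:
  weight(X=2) = 4/21
  weight(X=3) = 2/21
Total weight = 4/21 + 2/21 = 2/7
P(X=2 | obs) = 4/21 / 2/7 = 2/3
P(X=3 | obs) = 2/21 / 2/7 = 1/3

P(X=2) = 2/3, P(X=3) = 1/3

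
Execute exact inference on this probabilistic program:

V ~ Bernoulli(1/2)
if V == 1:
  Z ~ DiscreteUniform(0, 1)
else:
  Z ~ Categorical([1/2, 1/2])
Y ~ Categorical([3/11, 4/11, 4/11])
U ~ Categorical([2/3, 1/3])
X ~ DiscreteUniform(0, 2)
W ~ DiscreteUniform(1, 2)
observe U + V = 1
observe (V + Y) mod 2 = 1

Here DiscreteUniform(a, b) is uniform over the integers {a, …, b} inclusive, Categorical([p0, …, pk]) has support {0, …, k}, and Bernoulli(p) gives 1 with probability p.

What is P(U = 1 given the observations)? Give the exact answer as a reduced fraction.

Enumerate traces; 36 have nonzero weight after conditioning:
  (V=0, Z=0, Y=1, U=1, X=0, W=1) weight 1/198
  (V=0, Z=0, Y=1, U=1, X=0, W=2) weight 1/198
  (V=0, Z=0, Y=1, U=1, X=1, W=1) weight 1/198
  (V=0, Z=0, Y=1, U=1, X=1, W=2) weight 1/198
  (V=0, Z=0, Y=1, U=1, X=2, W=1) weight 1/198
  (V=0, Z=0, Y=1, U=1, X=2, W=2) weight 1/198
  (V=0, Z=1, Y=1, U=1, X=0, W=1) weight 1/198
  (V=0, Z=1, Y=1, U=1, X=0, W=2) weight 1/198
  (V=1, Z=0, Y=0, U=0, X=0, W=1) weight 1/132
  … 27 more
Group by U:
  weight(U=0) = 7/33
  weight(U=1) = 2/33
Total weight = 7/33 + 2/33 = 3/11
P(U=0 | obs) = 7/33 / 3/11 = 7/9
P(U=1 | obs) = 2/33 / 3/11 = 2/9

P(U = 1 | obs) = 2/9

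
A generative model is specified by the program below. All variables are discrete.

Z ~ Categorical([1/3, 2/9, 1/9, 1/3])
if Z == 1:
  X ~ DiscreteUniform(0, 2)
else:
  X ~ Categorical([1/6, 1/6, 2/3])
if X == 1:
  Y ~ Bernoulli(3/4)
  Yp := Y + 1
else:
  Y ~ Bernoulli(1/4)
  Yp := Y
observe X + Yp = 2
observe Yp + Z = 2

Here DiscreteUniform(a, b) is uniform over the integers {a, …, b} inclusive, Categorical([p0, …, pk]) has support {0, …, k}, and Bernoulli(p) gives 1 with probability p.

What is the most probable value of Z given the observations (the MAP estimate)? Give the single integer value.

Enumerate traces; 2 have nonzero weight after conditioning:
  (Z=1, X=1, Y=0) weight 1/54
  (Z=2, X=2, Y=0) weight 1/18
Group by Z:
  weight(Z=1) = 1/54
  weight(Z=2) = 1/18
Total weight = 1/54 + 1/18 = 2/27
P(Z=1 | obs) = 1/54 / 2/27 = 1/4
P(Z=2 | obs) = 1/18 / 2/27 = 3/4
argmax = 2

argmax_v P(Z = v | obs) = 2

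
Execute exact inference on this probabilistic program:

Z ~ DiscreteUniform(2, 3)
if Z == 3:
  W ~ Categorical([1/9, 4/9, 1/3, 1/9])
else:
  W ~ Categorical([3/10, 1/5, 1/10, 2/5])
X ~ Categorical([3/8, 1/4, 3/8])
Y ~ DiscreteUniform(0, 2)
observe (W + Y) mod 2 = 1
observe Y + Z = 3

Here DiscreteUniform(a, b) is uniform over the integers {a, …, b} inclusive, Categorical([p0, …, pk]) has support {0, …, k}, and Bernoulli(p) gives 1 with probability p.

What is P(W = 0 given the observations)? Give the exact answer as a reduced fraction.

P(W = 0 | obs) = 27/86

Enumerate traces; 12 have nonzero weight after conditioning:
  (Z=2, W=0, X=0, Y=1) weight 3/160
  (Z=2, W=0, X=1, Y=1) weight 1/80
  (Z=2, W=0, X=2, Y=1) weight 3/160
  (Z=2, W=2, X=0, Y=1) weight 1/160
  (Z=2, W=2, X=1, Y=1) weight 1/240
  (Z=2, W=2, X=2, Y=1) weight 1/160
  (Z=3, W=1, X=0, Y=0) weight 1/36
  (Z=3, W=1, X=1, Y=0) weight 1/54
  (Z=3, W=3, X=0, Y=0) weight 1/144
  … 3 more
Group by W:
  weight(W=0) = 1/20
  weight(W=1) = 2/27
  weight(W=2) = 1/60
  weight(W=3) = 1/54
Total weight = 1/20 + 2/27 + 1/60 + 1/54 = 43/270
P(W=0 | obs) = 1/20 / 43/270 = 27/86
P(W=1 | obs) = 2/27 / 43/270 = 20/43
P(W=2 | obs) = 1/60 / 43/270 = 9/86
P(W=3 | obs) = 1/54 / 43/270 = 5/43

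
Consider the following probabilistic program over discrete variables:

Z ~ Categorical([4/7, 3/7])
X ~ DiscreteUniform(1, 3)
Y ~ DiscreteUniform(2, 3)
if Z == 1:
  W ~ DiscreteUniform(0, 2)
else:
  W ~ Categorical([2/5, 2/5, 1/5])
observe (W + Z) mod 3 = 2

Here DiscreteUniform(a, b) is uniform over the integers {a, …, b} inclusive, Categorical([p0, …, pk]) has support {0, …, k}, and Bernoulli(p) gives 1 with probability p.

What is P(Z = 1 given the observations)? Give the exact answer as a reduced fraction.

P(Z = 1 | obs) = 5/9

Enumerate traces; 12 have nonzero weight after conditioning:
  (Z=0, X=1, Y=2, W=2) weight 2/105
  (Z=0, X=1, Y=3, W=2) weight 2/105
  (Z=0, X=2, Y=2, W=2) weight 2/105
  (Z=0, X=2, Y=3, W=2) weight 2/105
  (Z=0, X=3, Y=2, W=2) weight 2/105
  (Z=0, X=3, Y=3, W=2) weight 2/105
  (Z=1, X=1, Y=2, W=1) weight 1/42
  (Z=1, X=1, Y=3, W=1) weight 1/42
  … 4 more
Group by Z:
  weight(Z=0) = 4/35
  weight(Z=1) = 1/7
Total weight = 4/35 + 1/7 = 9/35
P(Z=0 | obs) = 4/35 / 9/35 = 4/9
P(Z=1 | obs) = 1/7 / 9/35 = 5/9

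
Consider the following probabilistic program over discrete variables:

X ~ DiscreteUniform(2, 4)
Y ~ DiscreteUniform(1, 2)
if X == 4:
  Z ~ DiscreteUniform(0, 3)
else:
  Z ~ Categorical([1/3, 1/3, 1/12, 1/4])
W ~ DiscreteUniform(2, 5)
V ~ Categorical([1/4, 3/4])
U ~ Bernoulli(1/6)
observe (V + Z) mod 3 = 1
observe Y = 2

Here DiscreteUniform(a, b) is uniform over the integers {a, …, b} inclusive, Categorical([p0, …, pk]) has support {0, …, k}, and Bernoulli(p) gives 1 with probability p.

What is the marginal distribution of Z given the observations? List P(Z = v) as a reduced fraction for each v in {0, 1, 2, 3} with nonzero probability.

Enumerate traces; 72 have nonzero weight after conditioning:
  (X=2, Y=2, Z=0, W=2, V=1, U=0) weight 5/576
  (X=2, Y=2, Z=0, W=2, V=1, U=1) weight 1/576
  (X=2, Y=2, Z=0, W=3, V=1, U=0) weight 5/576
  (X=2, Y=2, Z=0, W=3, V=1, U=1) weight 1/576
  (X=2, Y=2, Z=0, W=4, V=1, U=0) weight 5/576
  (X=2, Y=2, Z=0, W=4, V=1, U=1) weight 1/576
  (X=2, Y=2, Z=0, W=5, V=1, U=0) weight 5/576
  (X=2, Y=2, Z=0, W=5, V=1, U=1) weight 1/576
  (X=2, Y=2, Z=1, W=2, V=0, U=0) weight 5/1728
  (X=2, Y=2, Z=3, W=2, V=1, U=0) weight 5/768
  … 62 more
Group by Z:
  weight(Z=0) = 11/96
  weight(Z=1) = 11/288
  weight(Z=3) = 3/32
Total weight = 11/96 + 11/288 + 3/32 = 71/288
P(Z=0 | obs) = 11/96 / 71/288 = 33/71
P(Z=1 | obs) = 11/288 / 71/288 = 11/71
P(Z=3 | obs) = 3/32 / 71/288 = 27/71

P(Z=0) = 33/71, P(Z=1) = 11/71, P(Z=3) = 27/71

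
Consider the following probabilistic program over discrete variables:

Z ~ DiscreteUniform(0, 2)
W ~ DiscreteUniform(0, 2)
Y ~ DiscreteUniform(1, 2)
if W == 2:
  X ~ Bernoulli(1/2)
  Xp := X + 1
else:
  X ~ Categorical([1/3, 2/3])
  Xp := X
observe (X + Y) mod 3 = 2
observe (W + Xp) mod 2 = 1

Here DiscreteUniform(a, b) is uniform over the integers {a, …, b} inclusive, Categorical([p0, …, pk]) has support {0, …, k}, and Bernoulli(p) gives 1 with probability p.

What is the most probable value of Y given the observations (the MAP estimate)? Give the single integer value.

Enumerate traces; 9 have nonzero weight after conditioning:
  (Z=0, W=0, Y=1, X=1) weight 1/27
  (Z=0, W=1, Y=2, X=0) weight 1/54
  (Z=0, W=2, Y=2, X=0) weight 1/36
  (Z=1, W=0, Y=1, X=1) weight 1/27
  (Z=1, W=1, Y=2, X=0) weight 1/54
  (Z=1, W=2, Y=2, X=0) weight 1/36
  (Z=2, W=0, Y=1, X=1) weight 1/27
  (Z=2, W=1, Y=2, X=0) weight 1/54
  … 1 more
Group by Y:
  weight(Y=1) = 1/9
  weight(Y=2) = 5/36
Total weight = 1/9 + 5/36 = 1/4
P(Y=1 | obs) = 1/9 / 1/4 = 4/9
P(Y=2 | obs) = 5/36 / 1/4 = 5/9
argmax = 2

argmax_v P(Y = v | obs) = 2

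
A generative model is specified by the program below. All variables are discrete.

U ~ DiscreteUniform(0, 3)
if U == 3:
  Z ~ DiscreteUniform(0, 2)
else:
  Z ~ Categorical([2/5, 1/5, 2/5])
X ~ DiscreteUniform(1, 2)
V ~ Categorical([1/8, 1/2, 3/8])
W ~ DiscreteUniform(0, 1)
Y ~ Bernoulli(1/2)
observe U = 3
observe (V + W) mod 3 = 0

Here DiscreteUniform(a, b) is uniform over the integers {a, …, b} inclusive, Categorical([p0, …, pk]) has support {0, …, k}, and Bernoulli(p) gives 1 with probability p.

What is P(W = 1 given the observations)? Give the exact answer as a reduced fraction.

P(W = 1 | obs) = 3/4

Enumerate traces; 24 have nonzero weight after conditioning:
  (U=3, Z=0, X=1, V=0, W=0, Y=0) weight 1/768
  (U=3, Z=0, X=1, V=0, W=0, Y=1) weight 1/768
  (U=3, Z=0, X=1, V=2, W=1, Y=0) weight 1/256
  (U=3, Z=0, X=1, V=2, W=1, Y=1) weight 1/256
  (U=3, Z=0, X=2, V=0, W=0, Y=0) weight 1/768
  (U=3, Z=0, X=2, V=0, W=0, Y=1) weight 1/768
  (U=3, Z=0, X=2, V=2, W=1, Y=0) weight 1/256
  (U=3, Z=0, X=2, V=2, W=1, Y=1) weight 1/256
  … 16 more
Group by W:
  weight(W=0) = 1/64
  weight(W=1) = 3/64
Total weight = 1/64 + 3/64 = 1/16
P(W=0 | obs) = 1/64 / 1/16 = 1/4
P(W=1 | obs) = 3/64 / 1/16 = 3/4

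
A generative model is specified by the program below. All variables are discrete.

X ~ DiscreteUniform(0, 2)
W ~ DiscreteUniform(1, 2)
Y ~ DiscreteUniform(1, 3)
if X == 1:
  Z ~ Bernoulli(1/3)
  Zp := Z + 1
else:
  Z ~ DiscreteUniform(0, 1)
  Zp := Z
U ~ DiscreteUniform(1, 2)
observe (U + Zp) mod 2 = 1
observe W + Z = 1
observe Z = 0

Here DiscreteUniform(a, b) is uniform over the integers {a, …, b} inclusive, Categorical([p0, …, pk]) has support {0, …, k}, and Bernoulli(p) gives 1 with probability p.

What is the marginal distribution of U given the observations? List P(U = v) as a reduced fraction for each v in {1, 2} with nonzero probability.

P(U=1) = 3/5, P(U=2) = 2/5

Enumerate traces; 9 have nonzero weight after conditioning:
  (X=0, W=1, Y=1, Z=0, U=1) weight 1/72
  (X=0, W=1, Y=2, Z=0, U=1) weight 1/72
  (X=0, W=1, Y=3, Z=0, U=1) weight 1/72
  (X=1, W=1, Y=1, Z=0, U=2) weight 1/54
  (X=1, W=1, Y=2, Z=0, U=2) weight 1/54
  (X=1, W=1, Y=3, Z=0, U=2) weight 1/54
  (X=2, W=1, Y=1, Z=0, U=1) weight 1/72
  (X=2, W=1, Y=2, Z=0, U=1) weight 1/72
  … 1 more
Group by U:
  weight(U=1) = 1/12
  weight(U=2) = 1/18
Total weight = 1/12 + 1/18 = 5/36
P(U=1 | obs) = 1/12 / 5/36 = 3/5
P(U=2 | obs) = 1/18 / 5/36 = 2/5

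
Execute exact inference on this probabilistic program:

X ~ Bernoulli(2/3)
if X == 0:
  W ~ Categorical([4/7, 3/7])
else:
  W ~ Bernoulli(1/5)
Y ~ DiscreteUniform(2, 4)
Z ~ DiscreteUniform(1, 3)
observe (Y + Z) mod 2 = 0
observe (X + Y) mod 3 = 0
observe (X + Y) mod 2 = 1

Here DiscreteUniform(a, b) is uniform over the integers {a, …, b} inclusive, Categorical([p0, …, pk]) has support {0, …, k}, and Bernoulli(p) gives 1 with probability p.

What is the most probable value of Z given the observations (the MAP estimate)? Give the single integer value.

argmax_v P(Z = v | obs) = 2

Enumerate traces; 6 have nonzero weight after conditioning:
  (X=0, W=0, Y=3, Z=1) weight 4/189
  (X=0, W=0, Y=3, Z=3) weight 4/189
  (X=0, W=1, Y=3, Z=1) weight 1/63
  (X=0, W=1, Y=3, Z=3) weight 1/63
  (X=1, W=0, Y=2, Z=2) weight 8/135
  (X=1, W=1, Y=2, Z=2) weight 2/135
Group by Z:
  weight(Z=1) = 1/27
  weight(Z=2) = 2/27
  weight(Z=3) = 1/27
Total weight = 1/27 + 2/27 + 1/27 = 4/27
P(Z=1 | obs) = 1/27 / 4/27 = 1/4
P(Z=2 | obs) = 2/27 / 4/27 = 1/2
P(Z=3 | obs) = 1/27 / 4/27 = 1/4
argmax = 2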